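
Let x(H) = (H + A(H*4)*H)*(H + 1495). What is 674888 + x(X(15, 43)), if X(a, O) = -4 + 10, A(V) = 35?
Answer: 999104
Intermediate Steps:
X(a, O) = 6
x(H) = 36*H*(1495 + H) (x(H) = (H + 35*H)*(H + 1495) = (36*H)*(1495 + H) = 36*H*(1495 + H))
674888 + x(X(15, 43)) = 674888 + 36*6*(1495 + 6) = 674888 + 36*6*1501 = 674888 + 324216 = 999104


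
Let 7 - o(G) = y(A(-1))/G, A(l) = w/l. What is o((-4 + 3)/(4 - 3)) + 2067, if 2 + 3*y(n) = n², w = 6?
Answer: 6256/3 ≈ 2085.3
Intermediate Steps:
A(l) = 6/l
y(n) = -⅔ + n²/3
o(G) = 7 - 34/(3*G) (o(G) = 7 - (-⅔ + (6/(-1))²/3)/G = 7 - (-⅔ + (6*(-1))²/3)/G = 7 - (-⅔ + (⅓)*(-6)²)/G = 7 - (-⅔ + (⅓)*36)/G = 7 - (-⅔ + 12)/G = 7 - 34/(3*G))
o((-4 + 3)/(4 - 3)) + 2067 = (7 - 34*(4 - 3)/(-4 + 3)/3) + 2067 = (7 - 34/(3*(-1/1))) + 2067 = (7 - 34/(3*(1*(-1)))) + 2067 = (7 - 34/3/(-1)) + 2067 = (7 - 34/3*(-1)) + 2067 = (7 + 34/3) + 2067 = 55/3 + 2067 = 6256/3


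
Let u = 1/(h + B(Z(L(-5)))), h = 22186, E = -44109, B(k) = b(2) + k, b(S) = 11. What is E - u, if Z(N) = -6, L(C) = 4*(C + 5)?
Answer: -978822820/22191 ≈ -44109.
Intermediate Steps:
L(C) = 20 + 4*C (L(C) = 4*(5 + C) = 20 + 4*C)
B(k) = 11 + k
u = 1/22191 (u = 1/(22186 + (11 - 6)) = 1/(22186 + 5) = 1/22191 ≈ 4.5063e-5)
E - u = -44109 - 1*1/22191 = -44109 - 1/22191 = -978822820/22191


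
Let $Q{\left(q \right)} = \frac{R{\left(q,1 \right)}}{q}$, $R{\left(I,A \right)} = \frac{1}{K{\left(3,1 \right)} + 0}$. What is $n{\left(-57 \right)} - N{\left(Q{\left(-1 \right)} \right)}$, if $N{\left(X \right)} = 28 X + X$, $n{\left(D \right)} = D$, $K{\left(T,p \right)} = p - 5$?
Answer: $- \frac{257}{4} \approx -64.25$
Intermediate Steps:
$K{\left(T,p \right)} = -5 + p$
$R{\left(I,A \right)} = - \frac{1}{4}$ ($R{\left(I,A \right)} = \frac{1}{\left(-5 + 1\right) + 0} = \frac{1}{-4 + 0} = \frac{1}{-4} = - \frac{1}{4}$)
$Q{\left(q \right)} = - \frac{1}{4 q}$
$N{\left(X \right)} = 29 X$
$n{\left(-57 \right)} - N{\left(Q{\left(-1 \right)} \right)} = -57 - 29 \left(- \frac{1}{4 \left(-1\right)}\right) = -57 - 29 \left(\left(- \frac{1}{4}\right) \left(-1\right)\right) = -57 - 29 \cdot \frac{1}{4} = -57 - \frac{29}{4} = - \frac{257}{4}$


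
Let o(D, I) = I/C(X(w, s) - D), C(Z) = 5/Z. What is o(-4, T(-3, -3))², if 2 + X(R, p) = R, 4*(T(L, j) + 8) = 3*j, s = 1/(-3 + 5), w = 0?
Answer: 1681/100 ≈ 16.810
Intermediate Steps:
s = ½ (s = 1/2 = ½ ≈ 0.50000)
T(L, j) = -8 + 3*j/4 (T(L, j) = -8 + (3*j)/4 = -8 + 3*j/4)
X(R, p) = -2 + R
o(D, I) = I*(-⅖ - D/5) (o(D, I) = I/((5/((-2 + 0) - D))) = I/((5/(-2 - D))) = I*(-⅖ - D/5))
o(-4, T(-3, -3))² = (-(-8 + (¾)*(-3))*(2 - 4)/5)² = (-⅕*(-8 - 9/4)*(-2))² = (-⅕*(-41/4)*(-2))² = (-41/10)² = 1681/100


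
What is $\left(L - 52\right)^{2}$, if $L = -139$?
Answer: $36481$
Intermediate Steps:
$\left(L - 52\right)^{2} = \left(-139 - 52\right)^{2} = \left(-191\right)^{2} = 36481$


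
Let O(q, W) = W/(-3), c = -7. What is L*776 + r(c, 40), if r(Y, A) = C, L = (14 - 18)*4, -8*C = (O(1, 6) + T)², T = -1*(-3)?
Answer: -99329/8 ≈ -12416.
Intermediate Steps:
O(q, W) = -W/3 (O(q, W) = W*(-⅓) = -W/3)
T = 3
C = -⅛ (C = -(-⅓*6 + 3)²/8 = -(-2 + 3)²/8 = -⅛*1² = -⅛*1 = -⅛ ≈ -0.12500)
L = -16 (L = -4*4 = -16)
r(Y, A) = -⅛
L*776 + r(c, 40) = -16*776 - ⅛ = -12416 - ⅛ = -99329/8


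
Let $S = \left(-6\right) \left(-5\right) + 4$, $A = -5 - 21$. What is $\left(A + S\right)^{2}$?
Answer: $64$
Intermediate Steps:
$A = -26$ ($A = -5 - 21 = -26$)
$S = 34$ ($S = 30 + 4 = 34$)
$\left(A + S\right)^{2} = \left(-26 + 34\right)^{2} = 8^{2} = 64$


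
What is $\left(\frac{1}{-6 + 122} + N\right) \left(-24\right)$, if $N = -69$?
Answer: $\frac{48018}{29} \approx 1655.8$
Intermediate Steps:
$\left(\frac{1}{-6 + 122} + N\right) \left(-24\right) = \left(\frac{1}{-6 + 122} - 69\right) \left(-24\right) = \left(\frac{1}{116} - 69\right) \left(-24\right) = \left(- \frac{8003}{116}\right) \left(-24\right) = \frac{48018}{29}$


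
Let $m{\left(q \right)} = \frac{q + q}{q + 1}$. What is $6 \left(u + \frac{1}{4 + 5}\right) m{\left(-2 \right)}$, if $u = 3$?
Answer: $\frac{224}{3} \approx 74.667$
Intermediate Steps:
$m{\left(q \right)} = \frac{2 q}{1 + q}$
$6 \left(u + \frac{1}{4 + 5}\right) m{\left(-2 \right)} = 6 \left(3 + \frac{1}{4 + 5}\right) 2 \left(-2\right) \frac{1}{1 - 2} = 6 \left(3 + \frac{1}{9}\right) 2 \left(-2\right) \frac{1}{-1} = 6 \left(3 + \frac{1}{9}\right) 2 \left(-2\right) \left(-1\right) = 6 \cdot \frac{28}{9} \cdot 4 = \frac{56}{3} \cdot 4 = \frac{224}{3}$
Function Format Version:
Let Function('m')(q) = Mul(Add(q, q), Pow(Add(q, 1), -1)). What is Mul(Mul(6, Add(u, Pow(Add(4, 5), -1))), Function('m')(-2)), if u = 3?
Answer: Rational(224, 3) ≈ 74.667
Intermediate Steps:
Function('m')(q) = Mul(2, q, Pow(Add(1, q), -1)) (Function('m')(q) = Mul(Mul(2, q), Pow(Add(1, q), -1)) = Mul(2, q, Pow(Add(1, q), -1)))
Mul(Mul(6, Add(u, Pow(Add(4, 5), -1))), Function('m')(-2)) = Mul(Mul(6, Add(3, Pow(Add(4, 5), -1))), Mul(2, -2, Pow(Add(1, -2), -1))) = Mul(Mul(6, Add(3, Pow(9, -1))), Mul(2, -2, Pow(-1, -1))) = Mul(Mul(6, Add(3, Rational(1, 9))), Mul(2, -2, -1)) = Mul(Mul(6, Rational(28, 9)), 4) = Mul(Rational(56, 3), 4) = Rational(224, 3)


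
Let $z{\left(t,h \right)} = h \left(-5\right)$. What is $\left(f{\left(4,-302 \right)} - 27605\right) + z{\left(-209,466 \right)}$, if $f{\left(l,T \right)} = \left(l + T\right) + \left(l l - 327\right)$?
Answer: $-30544$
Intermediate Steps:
$z{\left(t,h \right)} = - 5 h$
$f{\left(l,T \right)} = -327 + T + l + l^{2}$ ($f{\left(l,T \right)} = \left(T + l\right) + \left(l^{2} - 327\right) = \left(T + l\right) + \left(-327 + l^{2}\right) = -327 + T + l + l^{2}$)
$\left(f{\left(4,-302 \right)} - 27605\right) + z{\left(-209,466 \right)} = \left(\left(-327 - 302 + 4 + 4^{2}\right) - 27605\right) - 2330 = \left(\left(-327 - 302 + 4 + 16\right) - 27605\right) - 2330 = \left(-609 - 27605\right) - 2330 = -28214 - 2330 = -30544$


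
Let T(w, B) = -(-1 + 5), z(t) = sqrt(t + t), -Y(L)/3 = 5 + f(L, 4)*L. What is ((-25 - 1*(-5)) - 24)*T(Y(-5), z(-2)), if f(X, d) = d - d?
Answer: 176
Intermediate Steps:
f(X, d) = 0
Y(L) = -15 (Y(L) = -3*(5 + 0*L) = -3*(5 + 0) = -3*5 = -15)
z(t) = sqrt(2)*sqrt(t) (z(t) = sqrt(2*t) = sqrt(2)*sqrt(t))
T(w, B) = -4 (T(w, B) = -1*4 = -4)
((-25 - 1*(-5)) - 24)*T(Y(-5), z(-2)) = ((-25 - 1*(-5)) - 24)*(-4) = ((-25 + 5) - 24)*(-4) = (-20 - 24)*(-4) = -44*(-4) = 176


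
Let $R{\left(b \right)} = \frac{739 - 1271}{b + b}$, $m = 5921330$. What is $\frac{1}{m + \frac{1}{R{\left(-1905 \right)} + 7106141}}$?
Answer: $\frac{13537198871}{80158221790820335} \approx 1.6888 \cdot 10^{-7}$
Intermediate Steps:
$R{\left(b \right)} = - \frac{266}{b}$ ($R{\left(b \right)} = - \frac{532}{2 b} = - 532 \frac{1}{2 b} = - \frac{266}{b}$)
$\frac{1}{m + \frac{1}{R{\left(-1905 \right)} + 7106141}} = \frac{1}{5921330 + \frac{1}{- \frac{266}{-1905} + 7106141}} = \frac{1}{5921330 + \frac{1}{\left(-266\right) \left(- \frac{1}{1905}\right) + 7106141}} = \frac{1}{5921330 + \frac{1}{\frac{266}{1905} + 7106141}} = \frac{1}{5921330 + \frac{1}{\frac{13537198871}{1905}}} = \frac{1}{5921330 + \frac{1905}{13537198871}} = \frac{1}{\frac{80158221790820335}{13537198871}} = \frac{13537198871}{80158221790820335}$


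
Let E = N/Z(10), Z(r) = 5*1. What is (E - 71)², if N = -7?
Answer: 131044/25 ≈ 5241.8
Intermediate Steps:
Z(r) = 5
E = -7/5 ≈ -1.4000
(E - 71)² = (-7/5 - 71)² = (-362/5)² = 131044/25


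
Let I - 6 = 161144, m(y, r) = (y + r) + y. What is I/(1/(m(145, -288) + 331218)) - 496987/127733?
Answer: 6817889764002013/127733 ≈ 5.3376e+10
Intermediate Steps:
m(y, r) = r + 2*y (m(y, r) = (r + y) + y = r + 2*y)
I = 161150 (I = 6 + 161144 = 161150)
I/(1/(m(145, -288) + 331218)) - 496987/127733 = 161150/(1/((-288 + 2*145) + 331218)) - 496987/127733 = 161150/(1/((-288 + 290) + 331218)) - 496987*1/127733 = 161150/(1/(2 + 331218)) - 496987/127733 = 161150/(1/331220) - 496987/127733 = 161150*331220 - 496987/127733 = 53376103000 - 496987/127733 = 6817889764002013/127733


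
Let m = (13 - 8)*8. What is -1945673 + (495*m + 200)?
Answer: -1925673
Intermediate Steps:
m = 40 (m = 5*8 = 40)
-1945673 + (495*m + 200) = -1945673 + (495*40 + 200) = -1945673 + (19800 + 200) = -1945673 + 20000 = -1925673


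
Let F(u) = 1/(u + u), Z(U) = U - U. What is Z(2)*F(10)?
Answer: 0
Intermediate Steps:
Z(U) = 0
F(u) = 1/(2*u)
Z(2)*F(10) = 0*((½)/10) = 0*((½)*(⅒)) = 0*(1/20) = 0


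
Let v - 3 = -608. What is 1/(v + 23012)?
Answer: 1/22407 ≈ 4.4629e-5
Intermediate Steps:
v = -605 (v = 3 - 608 = -605)
1/(v + 23012) = 1/(-605 + 23012) = 1/22407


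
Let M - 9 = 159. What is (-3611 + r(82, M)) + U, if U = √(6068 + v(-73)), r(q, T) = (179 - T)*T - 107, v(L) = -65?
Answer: -1870 + 3*√667 ≈ -1792.5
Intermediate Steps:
M = 168 (M = 9 + 159 = 168)
r(q, T) = -107 + T*(179 - T) (r(q, T) = T*(179 - T) - 107 = -107 + T*(179 - T))
U = 3*√667 (U = √(6068 - 65) = √6003 = 3*√667 ≈ 77.479)
(-3611 + r(82, M)) + U = (-3611 + (-107 - 1*168² + 179*168)) + 3*√667 = (-3611 + (-107 - 1*28224 + 30072)) + 3*√667 = (-3611 + (-107 - 28224 + 30072)) + 3*√667 = (-3611 + 1741) + 3*√667 = -1870 + 3*√667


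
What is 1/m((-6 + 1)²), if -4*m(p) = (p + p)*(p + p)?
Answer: -1/625 ≈ -0.0016000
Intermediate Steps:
m(p) = -p² (m(p) = -(p + p)*(p + p)/4 = -2*p*2*p/4 = -p²)
1/m((-6 + 1)²) = 1/(-((-6 + 1)²)²) = 1/(-((-5)²)²) = 1/(-1*25²) = 1/(-1*625) = 1/(-625) = -1/625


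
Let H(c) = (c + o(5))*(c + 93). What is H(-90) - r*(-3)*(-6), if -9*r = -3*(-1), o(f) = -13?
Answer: -303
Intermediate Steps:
r = -1/3 (r = -(-1)*(-1)/3 = -1/9*3 = -1/3 ≈ -0.33333)
H(c) = (-13 + c)*(93 + c) (H(c) = (c - 13)*(c + 93) = (-13 + c)*(93 + c))
H(-90) - r*(-3)*(-6) = (-1209 + (-90)**2 + 80*(-90)) - (-1/3*(-3))*(-6) = (-1209 + 8100 - 7200) - (-6) = -309 - 1*(-6) = -309 + 6 = -303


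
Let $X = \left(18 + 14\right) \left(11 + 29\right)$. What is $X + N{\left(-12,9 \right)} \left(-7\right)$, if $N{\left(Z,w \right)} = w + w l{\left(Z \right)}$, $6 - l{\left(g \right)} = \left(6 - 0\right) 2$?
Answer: $1595$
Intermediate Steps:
$l{\left(g \right)} = -6$ ($l{\left(g \right)} = 6 - \left(6 - 0\right) 2 = 6 - \left(6 + 0\right) 2 = 6 - 6 \cdot 2 = 6 - 12 = -6$)
$N{\left(Z,w \right)} = - 5 w$ ($N{\left(Z,w \right)} = w + w \left(-6\right) = w - 6 w = - 5 w$)
$X = 1280$ ($X = 32 \cdot 40 = 1280$)
$X + N{\left(-12,9 \right)} \left(-7\right) = 1280 + \left(-5\right) 9 \left(-7\right) = 1280 - -315 = 1280 + 315 = 1595$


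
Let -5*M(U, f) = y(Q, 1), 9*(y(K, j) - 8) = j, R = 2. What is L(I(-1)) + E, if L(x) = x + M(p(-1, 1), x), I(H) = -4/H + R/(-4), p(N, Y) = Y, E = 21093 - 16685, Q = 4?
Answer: 396889/90 ≈ 4409.9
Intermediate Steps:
E = 4408
y(K, j) = 8 + j/9
M(U, f) = -73/45 (M(U, f) = -(8 + (⅑)*1)/5 = -(8 + ⅑)/5 = -⅕*73/9 = -73/45)
I(H) = -½ - 4/H (I(H) = -4/H + 2/(-4) = -4/H + 2*(-¼) = -4/H - ½ = -½ - 4/H)
L(x) = -73/45 + x (L(x) = x - 73/45 = -73/45 + x)
L(I(-1)) + E = (-73/45 + (½)*(-8 - 1*(-1))/(-1)) + 4408 = (-73/45 + (½)*(-1)*(-8 + 1)) + 4408 = (-73/45 + (½)*(-1)*(-7)) + 4408 = (-73/45 + 7/2) + 4408 = 169/90 + 4408 = 396889/90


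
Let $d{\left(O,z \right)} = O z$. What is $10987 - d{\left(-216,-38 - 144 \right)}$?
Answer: $-28325$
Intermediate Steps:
$10987 - d{\left(-216,-38 - 144 \right)} = 10987 - - 216 \left(-38 - 144\right) = 10987 - \left(-216\right) \left(-182\right) = 10987 - 39312 = -28325$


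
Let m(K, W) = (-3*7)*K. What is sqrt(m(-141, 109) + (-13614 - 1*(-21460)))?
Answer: sqrt(10807) ≈ 103.96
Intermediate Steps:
m(K, W) = -21*K
sqrt(m(-141, 109) + (-13614 - 1*(-21460))) = sqrt(-21*(-141) + (-13614 - 1*(-21460))) = sqrt(2961 + (-13614 + 21460)) = sqrt(2961 + 7846) = sqrt(10807)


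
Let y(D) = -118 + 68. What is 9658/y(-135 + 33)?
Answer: -4829/25 ≈ -193.16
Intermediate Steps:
y(D) = -50
9658/y(-135 + 33) = 9658/(-50) = 9658*(-1/50) = -4829/25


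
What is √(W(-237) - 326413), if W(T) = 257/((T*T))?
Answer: 2*I*√4583572885/237 ≈ 571.33*I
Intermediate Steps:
W(T) = 257/T² (W(T) = 257/(T²) = 257/T²)
√(W(-237) - 326413) = √(257/(-237)² - 326413) = √(257*(1/56169) - 326413) = √(257/56169 - 326413) = √(-18334291540/56169) = 2*I*√4583572885/237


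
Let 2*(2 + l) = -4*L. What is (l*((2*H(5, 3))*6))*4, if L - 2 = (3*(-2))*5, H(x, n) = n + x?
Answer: 20736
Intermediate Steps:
L = -28 (L = 2 + (3*(-2))*5 = 2 - 6*5 = 2 - 30 = -28)
l = 54 (l = -2 + (-4*(-28))/2 = -2 + (1/2)*112 = -2 + 56 = 54)
(l*((2*H(5, 3))*6))*4 = (54*((2*(3 + 5))*6))*4 = (54*((2*8)*6))*4 = (54*(16*6))*4 = (54*96)*4 = 5184*4 = 20736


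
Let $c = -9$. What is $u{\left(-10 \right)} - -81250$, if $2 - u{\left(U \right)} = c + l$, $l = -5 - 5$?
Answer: $81271$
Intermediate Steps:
$l = -10$ ($l = -5 - 5 = -10$)
$u{\left(U \right)} = 21$ ($u{\left(U \right)} = 2 - \left(-9 - 10\right) = 2 - -19 = 2 + 19 = 21$)
$u{\left(-10 \right)} - -81250 = 21 - -81250 = 21 + 81250 = 81271$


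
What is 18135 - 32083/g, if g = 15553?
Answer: 282021572/15553 ≈ 18133.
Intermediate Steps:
18135 - 32083/g = 18135 - 32083/15553 = 282021572/15553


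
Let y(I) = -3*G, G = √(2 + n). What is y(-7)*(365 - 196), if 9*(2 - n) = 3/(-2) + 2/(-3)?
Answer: -169*√1374/6 ≈ -1044.1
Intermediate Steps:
n = 121/54 (n = 2 - (3/(-2) + 2/(-3))/9 = 2 - (3*(-½) + 2*(-⅓))/9 = 2 - (-3/2 - ⅔)/9 = 2 - ⅑*(-13/6) = 2 + 13/54 = 121/54 ≈ 2.2407)
G = √1374/18 (G = √(2 + 121/54) = √(229/54) = √1374/18 ≈ 2.0593)
y(I) = -√1374/6
y(-7)*(365 - 196) = (-√1374/6)*(365 - 196) = -√1374/6*169 = -169*√1374/6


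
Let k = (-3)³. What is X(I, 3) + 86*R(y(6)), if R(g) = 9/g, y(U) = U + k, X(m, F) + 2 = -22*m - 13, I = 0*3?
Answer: -363/7 ≈ -51.857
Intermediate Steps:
I = 0
k = -27
X(m, F) = -15 - 22*m (X(m, F) = -2 + (-22*m - 13) = -2 + (-13 - 22*m) = -15 - 22*m)
y(U) = -27 + U (y(U) = U - 27 = -27 + U)
X(I, 3) + 86*R(y(6)) = (-15 - 22*0) + 86*(9/(-27 + 6)) = (-15 + 0) + 86*(9/(-21)) = -15 + 86*(9*(-1/21)) = -15 + 86*(-3/7) = -15 - 258/7 = -363/7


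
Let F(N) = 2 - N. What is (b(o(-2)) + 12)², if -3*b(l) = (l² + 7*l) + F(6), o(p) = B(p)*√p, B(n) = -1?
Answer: 1666/9 + 196*I*√2/3 ≈ 185.11 + 92.395*I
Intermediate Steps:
o(p) = -√p
b(l) = 4/3 - 7*l/3 - l²/3 (b(l) = -((l² + 7*l) + (2 - 1*6))/3 = -((l² + 7*l) + (2 - 6))/3 = -((l² + 7*l) - 4)/3 = -(-4 + l² + 7*l)/3 = 4/3 - 7*l/3 - l²/3)
(b(o(-2)) + 12)² = ((4/3 - (-7)*√(-2)/3 - (-√(-2))²/3) + 12)² = ((4/3 - (-7)*I*√2/3 - (-I*√2)²/3) + 12)² = ((4/3 + 7*I*√2/3 - ⅓*(-2)) + 12)² = ((4/3 + 7*I*√2/3 + ⅔) + 12)² = ((2 + 7*I*√2/3) + 12)² = (14 + 7*I*√2/3)²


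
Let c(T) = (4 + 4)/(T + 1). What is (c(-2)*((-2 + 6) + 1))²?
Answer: 1600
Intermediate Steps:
c(T) = 8/(1 + T)
(c(-2)*((-2 + 6) + 1))² = ((8/(1 - 2))*((-2 + 6) + 1))² = ((8/(-1))*(4 + 1))² = ((8*(-1))*5)² = (-8*5)² = (-40)² = 1600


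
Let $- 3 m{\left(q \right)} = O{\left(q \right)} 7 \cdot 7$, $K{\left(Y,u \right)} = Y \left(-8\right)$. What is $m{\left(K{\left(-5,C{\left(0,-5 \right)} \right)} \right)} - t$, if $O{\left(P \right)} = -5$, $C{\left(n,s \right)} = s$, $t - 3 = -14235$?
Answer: $\frac{42941}{3} \approx 14314.0$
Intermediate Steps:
$t = -14232$ ($t = 3 - 14235 = -14232$)
$K{\left(Y,u \right)} = - 8 Y$
$m{\left(q \right)} = \frac{245}{3}$ ($m{\left(q \right)} = - \frac{\left(-5\right) 7 \cdot 7}{3} = - \frac{\left(-35\right) 7}{3} = \left(- \frac{1}{3}\right) \left(-245\right) = \frac{245}{3}$)
$m{\left(K{\left(-5,C{\left(0,-5 \right)} \right)} \right)} - t = \frac{245}{3} - -14232 = \frac{245}{3} + 14232 = \frac{42941}{3}$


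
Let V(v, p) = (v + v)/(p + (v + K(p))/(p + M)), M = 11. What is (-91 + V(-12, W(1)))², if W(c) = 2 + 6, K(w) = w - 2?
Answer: 47210641/5329 ≈ 8859.2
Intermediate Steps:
K(w) = -2 + w
W(c) = 8
V(v, p) = 2*v/(p + (-2 + p + v)/(11 + p)) (V(v, p) = (v + v)/(p + (v + (-2 + p))/(p + 11)) = (2*v)/(p + (-2 + p + v)/(11 + p)) = 2*v/(p + (-2 + p + v)/(11 + p)))
(-91 + V(-12, W(1)))² = (-91 + 2*(-12)*(11 + 8)/(-2 - 12 + 8² + 12*8))² = (-91 + 2*(-12)*19/(-2 - 12 + 64 + 96))² = (-91 + 2*(-12)*19/146)² = (-91 + 2*(-12)*(1/146)*19)² = (-91 - 228/73)² = (-6871/73)² = 47210641/5329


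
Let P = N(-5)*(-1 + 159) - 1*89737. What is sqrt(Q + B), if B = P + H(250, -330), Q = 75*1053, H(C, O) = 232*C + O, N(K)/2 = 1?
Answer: 2*sqrt(11806) ≈ 217.31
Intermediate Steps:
N(K) = 2 (N(K) = 2*1 = 2)
H(C, O) = O + 232*C
P = -89421 (P = 2*(-1 + 159) - 1*89737 = 2*158 - 89737 = 316 - 89737 = -89421)
Q = 78975
B = -31751 (B = -89421 + (-330 + 232*250) = -89421 + (-330 + 58000) = -89421 + 57670 = -31751)
sqrt(Q + B) = sqrt(78975 - 31751) = sqrt(47224) = 2*sqrt(11806)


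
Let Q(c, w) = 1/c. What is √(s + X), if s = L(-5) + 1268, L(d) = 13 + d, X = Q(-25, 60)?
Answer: 7*√651/5 ≈ 35.721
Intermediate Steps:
X = -1/25 (X = 1/(-25) = -1/25 ≈ -0.040000)
s = 1276 (s = (13 - 5) + 1268 = 8 + 1268 = 1276)
√(s + X) = √(1276 - 1/25) = √(31899/25) = 7*√651/5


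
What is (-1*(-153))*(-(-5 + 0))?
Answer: 765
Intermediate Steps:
(-1*(-153))*(-(-5 + 0)) = 153*(-1*(-5)) = 153*5 = 765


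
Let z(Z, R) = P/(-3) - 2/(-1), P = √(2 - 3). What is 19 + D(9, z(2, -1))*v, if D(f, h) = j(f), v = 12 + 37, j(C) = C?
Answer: 460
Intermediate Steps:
P = I (P = √(-1) = I ≈ 1.0*I)
z(Z, R) = 2 - I/3 (z(Z, R) = I/(-3) - 2/(-1) = I*(-⅓) - 2*(-1) = -I/3 + 2 = 2 - I/3)
v = 49
D(f, h) = f
19 + D(9, z(2, -1))*v = 19 + 9*49 = 19 + 441 = 460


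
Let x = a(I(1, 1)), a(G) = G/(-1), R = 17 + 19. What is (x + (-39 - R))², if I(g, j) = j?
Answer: 5776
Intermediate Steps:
R = 36
a(G) = -G (a(G) = G*(-1) = -G)
x = -1 (x = -1*1 = -1)
(x + (-39 - R))² = (-1 + (-39 - 1*36))² = (-1 + (-39 - 36))² = (-1 - 75)² = (-76)² = 5776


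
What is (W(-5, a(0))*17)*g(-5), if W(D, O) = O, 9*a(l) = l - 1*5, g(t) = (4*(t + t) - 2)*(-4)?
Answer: -4760/3 ≈ -1586.7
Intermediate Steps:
g(t) = 8 - 32*t (g(t) = (4*(2*t) - 2)*(-4) = (8*t - 2)*(-4) = (-2 + 8*t)*(-4) = 8 - 32*t)
a(l) = -5/9 + l/9 (a(l) = (l - 1*5)/9 = (l - 5)/9 = (-5 + l)/9 = -5/9 + l/9)
(W(-5, a(0))*17)*g(-5) = ((-5/9 + (⅑)*0)*17)*(8 - 32*(-5)) = ((-5/9 + 0)*17)*(8 + 160) = -5/9*17*168 = -85/9*168 = -4760/3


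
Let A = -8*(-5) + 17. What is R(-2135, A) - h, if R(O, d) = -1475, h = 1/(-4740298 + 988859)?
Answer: -5533372524/3751439 ≈ -1475.0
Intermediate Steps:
h = -1/3751439 (h = 1/(-3751439) = -1/3751439 ≈ -2.6656e-7)
A = 57 (A = 40 + 17 = 57)
R(-2135, A) - h = -1475 - 1*(-1/3751439) = -1475 + 1/3751439 = -5533372524/3751439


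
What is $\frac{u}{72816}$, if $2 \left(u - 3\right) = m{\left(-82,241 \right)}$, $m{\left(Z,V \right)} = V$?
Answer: $\frac{247}{145632} \approx 0.0016961$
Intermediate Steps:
$u = \frac{247}{2}$ ($u = 3 + \frac{1}{2} \cdot 241 = 3 + \frac{241}{2} = \frac{247}{2} \approx 123.5$)
$\frac{u}{72816} = \frac{247}{2 \cdot 72816} = \frac{247}{2} \cdot \frac{1}{72816} = \frac{247}{145632}$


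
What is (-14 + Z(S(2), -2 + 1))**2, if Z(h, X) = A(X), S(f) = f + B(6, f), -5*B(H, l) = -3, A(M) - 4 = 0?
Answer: 100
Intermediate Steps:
A(M) = 4 (A(M) = 4 + 0 = 4)
B(H, l) = 3/5 (B(H, l) = -1/5*(-3) = 3/5)
S(f) = 3/5 + f (S(f) = f + 3/5 = 3/5 + f)
Z(h, X) = 4
(-14 + Z(S(2), -2 + 1))**2 = (-14 + 4)**2 = (-10)**2 = 100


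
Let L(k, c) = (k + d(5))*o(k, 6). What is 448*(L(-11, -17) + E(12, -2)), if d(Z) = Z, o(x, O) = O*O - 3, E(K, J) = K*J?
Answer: -99456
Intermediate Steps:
E(K, J) = J*K
o(x, O) = -3 + O² (o(x, O) = O² - 3 = -3 + O²)
L(k, c) = 165 + 33*k (L(k, c) = (k + 5)*(-3 + 6²) = (5 + k)*(-3 + 36) = (5 + k)*33 = 165 + 33*k)
448*(L(-11, -17) + E(12, -2)) = 448*((165 + 33*(-11)) - 2*12) = 448*((165 - 363) - 24) = 448*(-198 - 24) = 448*(-222) = -99456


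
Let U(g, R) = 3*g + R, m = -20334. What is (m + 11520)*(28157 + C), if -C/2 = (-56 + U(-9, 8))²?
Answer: -149018298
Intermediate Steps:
U(g, R) = R + 3*g
C = -11250 (C = -2*(-56 + (8 + 3*(-9)))² = -2*(-56 + (8 - 27))² = -2*(-56 - 19)² = -2*(-75)² = -2*5625 = -11250)
(m + 11520)*(28157 + C) = (-20334 + 11520)*(28157 - 11250) = -8814*16907 = -149018298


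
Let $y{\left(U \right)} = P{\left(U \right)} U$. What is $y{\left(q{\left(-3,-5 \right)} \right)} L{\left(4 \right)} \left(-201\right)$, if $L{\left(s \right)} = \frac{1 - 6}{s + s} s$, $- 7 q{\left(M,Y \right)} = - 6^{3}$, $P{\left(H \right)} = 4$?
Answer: $\frac{434160}{7} \approx 62023.0$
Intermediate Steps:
$q{\left(M,Y \right)} = \frac{216}{7}$ ($q{\left(M,Y \right)} = - \frac{\left(-1\right) 6^{3}}{7} = - \frac{\left(-1\right) 216}{7} = \left(- \frac{1}{7}\right) \left(-216\right) = \frac{216}{7}$)
$L{\left(s \right)} = - \frac{5}{2}$ ($L{\left(s \right)} = - \frac{5}{2 s} s = - \frac{5}{2}$)
$y{\left(U \right)} = 4 U$
$y{\left(q{\left(-3,-5 \right)} \right)} L{\left(4 \right)} \left(-201\right) = 4 \cdot \frac{216}{7} \left(- \frac{5}{2}\right) \left(-201\right) = \frac{864}{7} \left(- \frac{5}{2}\right) \left(-201\right) = \left(- \frac{2160}{7}\right) \left(-201\right) = \frac{434160}{7}$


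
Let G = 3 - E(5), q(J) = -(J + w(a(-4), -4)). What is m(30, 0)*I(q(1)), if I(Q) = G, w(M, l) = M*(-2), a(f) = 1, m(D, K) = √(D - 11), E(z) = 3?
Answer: 0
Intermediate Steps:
m(D, K) = √(-11 + D)
w(M, l) = -2*M
q(J) = 2 - J (q(J) = -(J - 2*1) = -(J - 2) = -(-2 + J) = 2 - J)
G = 0 (G = 3 - 1*3 = 3 - 3 = 0)
I(Q) = 0
m(30, 0)*I(q(1)) = √(-11 + 30)*0 = √19*0 = 0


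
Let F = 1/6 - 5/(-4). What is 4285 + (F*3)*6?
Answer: 8621/2 ≈ 4310.5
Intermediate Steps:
F = 17/12 (F = 1*(1/6) - 5*(-1/4) = 1/6 + 5/4 = 17/12 ≈ 1.4167)
4285 + (F*3)*6 = 4285 + ((17/12)*3)*6 = 4285 + (17/4)*6 = 4285 + 51/2 = 8621/2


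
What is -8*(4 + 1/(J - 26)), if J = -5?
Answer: -984/31 ≈ -31.742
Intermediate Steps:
-8*(4 + 1/(J - 26)) = -8*(4 + 1/(-5 - 26)) = -8*(4 + 1/(-31)) = -8*(4 - 1/31) = -8*123/31 = -984/31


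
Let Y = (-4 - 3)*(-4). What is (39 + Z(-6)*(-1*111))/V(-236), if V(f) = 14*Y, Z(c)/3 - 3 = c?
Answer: 519/196 ≈ 2.6480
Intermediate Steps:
Z(c) = 9 + 3*c
Y = 28 (Y = -7*(-4) = 28)
V(f) = 392 (V(f) = 14*28 = 392)
(39 + Z(-6)*(-1*111))/V(-236) = (39 + (9 + 3*(-6))*(-1*111))/392 = (39 + (9 - 18)*(-111))*(1/392) = (39 - 9*(-111))*(1/392) = (39 + 999)*(1/392) = 1038*(1/392) = 519/196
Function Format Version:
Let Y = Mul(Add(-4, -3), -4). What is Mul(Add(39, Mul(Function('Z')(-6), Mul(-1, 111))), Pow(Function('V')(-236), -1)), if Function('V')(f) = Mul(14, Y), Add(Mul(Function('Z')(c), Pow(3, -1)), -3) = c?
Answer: Rational(519, 196) ≈ 2.6480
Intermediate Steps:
Function('Z')(c) = Add(9, Mul(3, c))
Y = 28 (Y = Mul(-7, -4) = 28)
Function('V')(f) = 392 (Function('V')(f) = Mul(14, 28) = 392)
Mul(Add(39, Mul(Function('Z')(-6), Mul(-1, 111))), Pow(Function('V')(-236), -1)) = Mul(Add(39, Mul(Add(9, Mul(3, -6)), Mul(-1, 111))), Pow(392, -1)) = Mul(Add(39, Mul(Add(9, -18), -111)), Rational(1, 392)) = Mul(Add(39, Mul(-9, -111)), Rational(1, 392)) = Mul(Add(39, 999), Rational(1, 392)) = Mul(1038, Rational(1, 392)) = Rational(519, 196)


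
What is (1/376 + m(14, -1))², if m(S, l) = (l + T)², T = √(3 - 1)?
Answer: 2405649/141376 - 1129*√2/94 ≈ 0.030357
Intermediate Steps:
T = √2 ≈ 1.4142
m(S, l) = (l + √2)²
(1/376 + m(14, -1))² = (1/376 + (-1 + √2)²)²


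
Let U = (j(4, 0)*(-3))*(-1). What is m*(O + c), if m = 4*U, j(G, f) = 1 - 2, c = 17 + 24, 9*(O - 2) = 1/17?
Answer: -26320/51 ≈ -516.08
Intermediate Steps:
O = 307/153 (O = 2 + (1/9)/17 = 2 + (1/9)*(1/17) = 2 + 1/153 = 307/153 ≈ 2.0065)
c = 41
j(G, f) = -1
U = -3 (U = -1*(-3)*(-1) = 3*(-1) = -3)
m = -12 (m = 4*(-3) = -12)
m*(O + c) = -12*(307/153 + 41) = -12*6580/153 = -26320/51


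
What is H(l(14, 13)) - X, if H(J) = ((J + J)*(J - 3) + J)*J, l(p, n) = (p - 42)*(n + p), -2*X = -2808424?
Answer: -868424324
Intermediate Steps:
X = 1404212 (X = -½*(-2808424) = 1404212)
l(p, n) = (-42 + p)*(n + p)
H(J) = J*(J + 2*J*(-3 + J)) (H(J) = ((2*J)*(-3 + J) + J)*J = (2*J*(-3 + J) + J)*J = (J + 2*J*(-3 + J))*J = J*(J + 2*J*(-3 + J)))
H(l(14, 13)) - X = (14² - 42*13 - 42*14 + 13*14)²*(-5 + 2*(14² - 42*13 - 42*14 + 13*14)) - 1*1404212 = (196 - 546 - 588 + 182)²*(-5 + 2*(196 - 546 - 588 + 182)) - 1404212 = (-756)²*(-5 + 2*(-756)) - 1404212 = 571536*(-5 - 1512) - 1404212 = 571536*(-1517) - 1404212 = -867020112 - 1404212 = -868424324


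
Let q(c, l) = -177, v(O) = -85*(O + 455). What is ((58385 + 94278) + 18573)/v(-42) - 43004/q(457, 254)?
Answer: 25073672/105315 ≈ 238.08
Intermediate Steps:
v(O) = -38675 - 85*O (v(O) = -85*(455 + O) = -38675 - 85*O)
((58385 + 94278) + 18573)/v(-42) - 43004/q(457, 254) = ((58385 + 94278) + 18573)/(-38675 - 85*(-42)) - 43004/(-177) = (152663 + 18573)/(-38675 + 3570) - 43004*(-1/177) = 171236/(-35105) + 43004/177 = 171236*(-1/35105) + 43004/177 = -171236/35105 + 43004/177 = 25073672/105315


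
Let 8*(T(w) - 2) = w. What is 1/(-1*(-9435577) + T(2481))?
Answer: 8/75487113 ≈ 1.0598e-7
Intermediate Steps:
T(w) = 2 + w/8
1/(-1*(-9435577) + T(2481)) = 1/(-1*(-9435577) + (2 + (1/8)*2481)) = 1/(9435577 + (2 + 2481/8)) = 1/(9435577 + 2497/8) = 1/(75487113/8) = 8/75487113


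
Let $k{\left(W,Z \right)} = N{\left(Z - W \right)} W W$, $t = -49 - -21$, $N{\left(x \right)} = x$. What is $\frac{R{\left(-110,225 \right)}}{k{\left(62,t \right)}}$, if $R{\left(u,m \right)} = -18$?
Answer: $\frac{1}{19220} \approx 5.2029 \cdot 10^{-5}$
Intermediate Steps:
$t = -28$ ($t = -49 + 21 = -28$)
$k{\left(W,Z \right)} = W^{2} \left(Z - W\right)$ ($k{\left(W,Z \right)} = \left(Z - W\right) W W = \left(Z - W\right) W^{2} = W^{2} \left(Z - W\right)$)
$\frac{R{\left(-110,225 \right)}}{k{\left(62,t \right)}} = - \frac{18}{62^{2} \left(-28 - 62\right)} = - \frac{18}{3844 \left(-28 - 62\right)} = - \frac{18}{3844 \left(-90\right)} = - \frac{18}{-345960} = \left(-18\right) \left(- \frac{1}{345960}\right) = \frac{1}{19220}$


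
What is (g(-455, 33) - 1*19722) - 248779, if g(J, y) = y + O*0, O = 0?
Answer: -268468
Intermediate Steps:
g(J, y) = y (g(J, y) = y + 0*0 = y + 0 = y)
(g(-455, 33) - 1*19722) - 248779 = (33 - 1*19722) - 248779 = (33 - 19722) - 248779 = -19689 - 248779 = -268468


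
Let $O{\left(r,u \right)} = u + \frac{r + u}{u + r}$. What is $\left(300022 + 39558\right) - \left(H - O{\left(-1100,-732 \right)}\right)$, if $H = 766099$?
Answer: $-427250$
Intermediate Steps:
$O{\left(r,u \right)} = 1 + u$ ($O{\left(r,u \right)} = u + \frac{r + u}{r + u} = u + 1 = 1 + u$)
$\left(300022 + 39558\right) - \left(H - O{\left(-1100,-732 \right)}\right) = \left(300022 + 39558\right) + \left(\left(1 - 732\right) - 766099\right) = 339580 - 766830 = -427250$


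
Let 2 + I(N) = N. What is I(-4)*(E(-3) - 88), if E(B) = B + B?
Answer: 564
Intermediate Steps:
I(N) = -2 + N
E(B) = 2*B
I(-4)*(E(-3) - 88) = (-2 - 4)*(2*(-3) - 88) = -6*(-6 - 88) = -6*(-94) = 564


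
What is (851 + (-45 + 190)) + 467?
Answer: 1463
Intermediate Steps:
(851 + (-45 + 190)) + 467 = (851 + 145) + 467 = 996 + 467 = 1463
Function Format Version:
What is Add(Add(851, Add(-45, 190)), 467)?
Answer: 1463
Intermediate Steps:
Add(Add(851, Add(-45, 190)), 467) = Add(Add(851, 145), 467) = Add(996, 467) = 1463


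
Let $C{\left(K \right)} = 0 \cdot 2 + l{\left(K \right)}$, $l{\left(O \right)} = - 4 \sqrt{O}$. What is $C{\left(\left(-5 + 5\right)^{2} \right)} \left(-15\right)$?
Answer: $0$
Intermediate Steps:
$C{\left(K \right)} = - 4 \sqrt{K}$ ($C{\left(K \right)} = 0 \cdot 2 - 4 \sqrt{K} = 0 - 4 \sqrt{K} = - 4 \sqrt{K}$)
$C{\left(\left(-5 + 5\right)^{2} \right)} \left(-15\right) = - 4 \sqrt{\left(-5 + 5\right)^{2}} \left(-15\right) = - 4 \sqrt{0^{2}} \left(-15\right) = - 4 \sqrt{0} \left(-15\right) = \left(-4\right) 0 \left(-15\right) = 0 \left(-15\right) = 0$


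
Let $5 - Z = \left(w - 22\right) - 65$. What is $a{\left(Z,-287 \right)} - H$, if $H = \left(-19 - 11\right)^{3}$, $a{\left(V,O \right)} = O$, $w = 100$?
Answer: $26713$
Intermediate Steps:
$Z = -8$ ($Z = 5 - \left(\left(100 - 22\right) - 65\right) = 5 - \left(78 - 65\right) = 5 - 13 = -8$)
$H = -27000$ ($H = \left(-30\right)^{3} = -27000$)
$a{\left(Z,-287 \right)} - H = -287 - -27000 = -287 + 27000 = 26713$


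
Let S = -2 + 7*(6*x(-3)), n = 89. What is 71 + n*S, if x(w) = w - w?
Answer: -107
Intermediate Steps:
x(w) = 0
S = -2 (S = -2 + 7*(6*0) = -2 + 7*0 = -2 + 0 = -2)
71 + n*S = 71 + 89*(-2) = 71 - 178 = -107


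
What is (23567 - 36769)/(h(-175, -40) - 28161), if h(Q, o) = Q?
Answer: 41/88 ≈ 0.46591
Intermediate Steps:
(23567 - 36769)/(h(-175, -40) - 28161) = (23567 - 36769)/(-175 - 28161) = -13202/(-28336) = -13202*(-1/28336) = 41/88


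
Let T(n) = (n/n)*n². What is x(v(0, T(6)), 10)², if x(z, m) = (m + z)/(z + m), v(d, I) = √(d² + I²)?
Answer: 1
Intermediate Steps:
T(n) = n² (T(n) = 1*n² = n²)
v(d, I) = √(I² + d²)
x(z, m) = 1 (x(z, m) = (m + z)/(m + z) = 1)
x(v(0, T(6)), 10)² = 1² = 1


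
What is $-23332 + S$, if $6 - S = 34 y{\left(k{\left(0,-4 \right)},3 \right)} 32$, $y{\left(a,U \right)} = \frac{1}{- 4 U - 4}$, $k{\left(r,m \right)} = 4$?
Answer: $-23258$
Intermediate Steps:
$y{\left(a,U \right)} = \frac{1}{-4 - 4 U}$
$S = 74$ ($S = 6 - 34 \left(- \frac{1}{4 + 4 \cdot 3}\right) 32 = 6 - 34 \left(- \frac{1}{4 + 12}\right) 32 = 6 - 34 \left(- \frac{1}{16}\right) 32 = 6 - \left(- \frac{17}{8}\right) 32 = 6 - -68 = 6 + 68 = 74$)
$-23332 + S = -23332 + 74 = -23258$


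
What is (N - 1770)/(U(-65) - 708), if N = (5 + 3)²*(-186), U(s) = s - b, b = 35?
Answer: 6837/404 ≈ 16.923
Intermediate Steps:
U(s) = -35 + s (U(s) = s - 1*35 = s - 35 = -35 + s)
N = -11904 (N = 8²*(-186) = 64*(-186) = -11904)
(N - 1770)/(U(-65) - 708) = (-11904 - 1770)/((-35 - 65) - 708) = -13674/(-100 - 708) = -13674/(-808) = -13674*(-1/808) = 6837/404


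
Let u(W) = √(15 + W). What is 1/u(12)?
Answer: √3/9 ≈ 0.19245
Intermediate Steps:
1/u(12) = 1/(√(15 + 12)) = 1/(√27) = 1/(3*√3) = √3/9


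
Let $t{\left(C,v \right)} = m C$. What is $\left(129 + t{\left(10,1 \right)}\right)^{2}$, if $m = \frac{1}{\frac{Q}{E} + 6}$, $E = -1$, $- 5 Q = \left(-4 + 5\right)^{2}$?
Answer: $\frac{16394401}{961} \approx 17060.0$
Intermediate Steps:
$Q = - \frac{1}{5}$ ($Q = - \frac{\left(-4 + 5\right)^{2}}{5} = - \frac{1^{2}}{5} = \left(- \frac{1}{5}\right) 1 = - \frac{1}{5} \approx -0.2$)
$m = \frac{5}{31}$ ($m = \frac{1}{- \frac{1}{5 \left(-1\right)} + 6} = \frac{1}{\left(- \frac{1}{5}\right) \left(-1\right) + 6} = \frac{1}{\frac{1}{5} + 6} = \frac{1}{\frac{31}{5}} = \frac{5}{31} \approx 0.16129$)
$t{\left(C,v \right)} = \frac{5 C}{31}$
$\left(129 + t{\left(10,1 \right)}\right)^{2} = \left(129 + \frac{5}{31} \cdot 10\right)^{2} = \left(129 + \frac{50}{31}\right)^{2} = \left(\frac{4049}{31}\right)^{2} = \frac{16394401}{961}$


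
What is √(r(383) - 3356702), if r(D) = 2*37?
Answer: 2*I*√839157 ≈ 1832.1*I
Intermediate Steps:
r(D) = 74
√(r(383) - 3356702) = √(74 - 3356702) = √(-3356628) = 2*I*√839157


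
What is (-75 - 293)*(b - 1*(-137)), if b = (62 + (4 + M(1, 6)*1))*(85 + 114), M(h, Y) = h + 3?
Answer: -5176656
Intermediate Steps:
M(h, Y) = 3 + h
b = 13930 (b = (62 + (4 + (3 + 1)*1))*(85 + 114) = (62 + (4 + 4*1))*199 = (62 + (4 + 4))*199 = (62 + 8)*199 = 70*199 = 13930)
(-75 - 293)*(b - 1*(-137)) = (-75 - 293)*(13930 - 1*(-137)) = -368*(13930 + 137) = -368*14067 = -5176656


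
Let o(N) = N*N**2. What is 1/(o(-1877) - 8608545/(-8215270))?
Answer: -1643054/10865373373106473 ≈ -1.5122e-10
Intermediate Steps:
o(N) = N**3
1/(o(-1877) - 8608545/(-8215270)) = 1/((-1877)**3 - 8608545/(-8215270)) = 1/(-6612913133 - 8608545*(-1/8215270)) = 1/(-6612913133 + 1721709/1643054) = 1/(-10865373373106473/1643054) = -1643054/10865373373106473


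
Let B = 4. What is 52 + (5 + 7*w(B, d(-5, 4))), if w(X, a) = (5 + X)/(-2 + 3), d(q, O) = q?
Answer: 120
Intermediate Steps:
w(X, a) = 5 + X (w(X, a) = (5 + X)/1 = (5 + X)*1 = 5 + X)
52 + (5 + 7*w(B, d(-5, 4))) = 52 + (5 + 7*(5 + 4)) = 52 + (5 + 7*9) = 52 + (5 + 63) = 52 + 68 = 120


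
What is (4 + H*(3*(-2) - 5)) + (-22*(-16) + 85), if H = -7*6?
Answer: 903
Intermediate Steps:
H = -42
(4 + H*(3*(-2) - 5)) + (-22*(-16) + 85) = (4 - 42*(3*(-2) - 5)) + (-22*(-16) + 85) = (4 - 42*(-6 - 5)) + (352 + 85) = (4 - 42*(-11)) + 437 = (4 + 462) + 437 = 466 + 437 = 903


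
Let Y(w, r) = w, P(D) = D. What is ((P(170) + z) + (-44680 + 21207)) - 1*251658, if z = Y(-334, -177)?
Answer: -275295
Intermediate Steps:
z = -334
((P(170) + z) + (-44680 + 21207)) - 1*251658 = ((170 - 334) + (-44680 + 21207)) - 1*251658 = (-164 - 23473) - 251658 = -23637 - 251658 = -275295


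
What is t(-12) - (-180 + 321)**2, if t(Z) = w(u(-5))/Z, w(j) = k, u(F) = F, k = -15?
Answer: -79519/4 ≈ -19880.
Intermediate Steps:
w(j) = -15
t(Z) = -15/Z
t(-12) - (-180 + 321)**2 = -15/(-12) - (-180 + 321)**2 = -15*(-1/12) - 1*141**2 = 5/4 - 1*19881 = 5/4 - 19881 = -79519/4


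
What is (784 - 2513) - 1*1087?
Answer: -2816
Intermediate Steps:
(784 - 2513) - 1*1087 = -1729 - 1087 = -2816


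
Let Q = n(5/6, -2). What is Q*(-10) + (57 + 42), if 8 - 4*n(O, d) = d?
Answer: 74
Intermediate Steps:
n(O, d) = 2 - d/4
Q = 5/2 (Q = 2 - ¼*(-2) = 2 + ½ = 5/2 ≈ 2.5000)
Q*(-10) + (57 + 42) = (5/2)*(-10) + (57 + 42) = -25 + 99 = 74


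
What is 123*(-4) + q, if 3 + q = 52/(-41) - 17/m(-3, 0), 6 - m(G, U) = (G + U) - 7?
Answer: -326249/656 ≈ -497.33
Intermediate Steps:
m(G, U) = 13 - G - U (m(G, U) = 6 - ((G + U) - 7) = 6 - (-7 + G + U) = 6 + (7 - G - U) = 13 - G - U)
q = -3497/656 (q = -3 + (52/(-41) - 17/(13 - 1*(-3) - 1*0)) = -3 + (52*(-1/41) - 17/(13 + 3 + 0)) = -3 + (-52/41 - 17/16) = -3 - 1529/656 = -3497/656 ≈ -5.3308)
123*(-4) + q = 123*(-4) - 3497/656 = -492 - 3497/656 = -326249/656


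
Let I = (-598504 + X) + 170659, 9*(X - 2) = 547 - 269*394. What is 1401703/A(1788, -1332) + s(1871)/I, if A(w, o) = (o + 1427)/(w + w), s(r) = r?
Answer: 19829540478306423/375822470 ≈ 5.2763e+7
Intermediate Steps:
X = -105421/9 (X = 2 + (547 - 269*394)/9 = 2 + (547 - 105986)/9 = 2 + (⅑)*(-105439) = 2 - 105439/9 = -105421/9 ≈ -11713.)
A(w, o) = (1427 + o)/(2*w) (A(w, o) = (1427 + o)/((2*w)) = (1427 + o)*(1/(2*w)) = (1427 + o)/(2*w))
I = -3956026/9 (I = (-598504 - 105421/9) + 170659 = -5491957/9 + 170659 = -3956026/9 ≈ -4.3956e+5)
1401703/A(1788, -1332) + s(1871)/I = 1401703/(((½)*(1427 - 1332)/1788)) + 1871/(-3956026/9) = 1401703/(((½)*(1/1788)*95)) + 1871*(-9/3956026) = 1401703/(95/3576) - 16839/3956026 = 1401703*(3576/95) - 16839/3956026 = 5012489928/95 - 16839/3956026 = 19829540478306423/375822470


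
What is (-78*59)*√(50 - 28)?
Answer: -4602*√22 ≈ -21585.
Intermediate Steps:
(-78*59)*√(50 - 28) = -4602*√22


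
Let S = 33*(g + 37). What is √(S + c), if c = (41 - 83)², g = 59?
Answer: 6*√137 ≈ 70.228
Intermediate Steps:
c = 1764 (c = (-42)² = 1764)
S = 3168 (S = 33*(59 + 37) = 33*96 = 3168)
√(S + c) = √(3168 + 1764) = √4932 = 6*√137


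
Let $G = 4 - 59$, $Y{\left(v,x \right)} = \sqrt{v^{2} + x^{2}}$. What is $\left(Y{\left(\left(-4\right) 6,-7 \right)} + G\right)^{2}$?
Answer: $900$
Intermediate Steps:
$G = -55$
$\left(Y{\left(\left(-4\right) 6,-7 \right)} + G\right)^{2} = \left(\sqrt{\left(\left(-4\right) 6\right)^{2} + \left(-7\right)^{2}} - 55\right)^{2} = \left(\sqrt{\left(-24\right)^{2} + 49} - 55\right)^{2} = \left(\sqrt{576 + 49} - 55\right)^{2} = \left(\sqrt{625} - 55\right)^{2} = \left(25 - 55\right)^{2} = \left(-30\right)^{2} = 900$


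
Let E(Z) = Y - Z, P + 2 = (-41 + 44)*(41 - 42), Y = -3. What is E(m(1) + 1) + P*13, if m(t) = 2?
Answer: -71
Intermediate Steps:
P = -5 (P = -2 + (-41 + 44)*(41 - 42) = -2 + 3*(-1) = -2 - 3 = -5)
E(Z) = -3 - Z
E(m(1) + 1) + P*13 = (-3 - (2 + 1)) - 5*13 = (-3 - 1*3) - 65 = (-3 - 3) - 65 = -6 - 65 = -71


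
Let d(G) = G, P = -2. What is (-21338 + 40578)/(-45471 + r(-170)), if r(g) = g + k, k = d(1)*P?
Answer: -1480/3511 ≈ -0.42153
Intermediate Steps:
k = -2 (k = 1*(-2) = -2)
r(g) = -2 + g (r(g) = g - 2 = -2 + g)
(-21338 + 40578)/(-45471 + r(-170)) = (-21338 + 40578)/(-45471 + (-2 - 170)) = 19240/(-45471 - 172) = 19240/(-45643) = 19240*(-1/45643) = -1480/3511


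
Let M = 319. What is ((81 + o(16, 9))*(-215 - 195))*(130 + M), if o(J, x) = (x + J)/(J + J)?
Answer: -240881765/16 ≈ -1.5055e+7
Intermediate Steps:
o(J, x) = (J + x)/(2*J) (o(J, x) = (J + x)/((2*J)) = (J + x)*(1/(2*J)) = (J + x)/(2*J))
((81 + o(16, 9))*(-215 - 195))*(130 + M) = ((81 + (½)*(16 + 9)/16)*(-215 - 195))*(130 + 319) = ((81 + (½)*(1/16)*25)*(-410))*449 = ((81 + 25/32)*(-410))*449 = ((2617/32)*(-410))*449 = -536485/16*449 = -240881765/16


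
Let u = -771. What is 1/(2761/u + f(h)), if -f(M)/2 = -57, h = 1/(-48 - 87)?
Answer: 771/85133 ≈ 0.0090564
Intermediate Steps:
h = -1/135 (h = 1/(-135) = -1/135 ≈ -0.0074074)
f(M) = 114 (f(M) = -2*(-57) = 114)
1/(2761/u + f(h)) = 1/(2761/(-771) + 114) = 1/(2761*(-1/771) + 114) = 1/(-2761/771 + 114) = 1/(85133/771) = 771/85133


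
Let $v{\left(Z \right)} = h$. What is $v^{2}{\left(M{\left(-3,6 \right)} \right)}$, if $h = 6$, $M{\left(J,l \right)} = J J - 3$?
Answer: $36$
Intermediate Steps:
$M{\left(J,l \right)} = -3 + J^{2}$ ($M{\left(J,l \right)} = J^{2} - 3 = -3 + J^{2}$)
$v{\left(Z \right)} = 6$
$v^{2}{\left(M{\left(-3,6 \right)} \right)} = 6^{2} = 36$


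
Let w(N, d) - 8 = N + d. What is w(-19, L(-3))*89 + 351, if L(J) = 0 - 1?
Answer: -717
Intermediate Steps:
L(J) = -1
w(N, d) = 8 + N + d (w(N, d) = 8 + (N + d) = 8 + N + d)
w(-19, L(-3))*89 + 351 = (8 - 19 - 1)*89 + 351 = -12*89 + 351 = -1068 + 351 = -717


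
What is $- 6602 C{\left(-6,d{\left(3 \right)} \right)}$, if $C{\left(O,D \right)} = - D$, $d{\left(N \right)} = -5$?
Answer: $-33010$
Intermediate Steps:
$- 6602 C{\left(-6,d{\left(3 \right)} \right)} = - 6602 \left(\left(-1\right) \left(-5\right)\right) = \left(-6602\right) 5 = -33010$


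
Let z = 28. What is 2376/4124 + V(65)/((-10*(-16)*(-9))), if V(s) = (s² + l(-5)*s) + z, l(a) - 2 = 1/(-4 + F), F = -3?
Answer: -3197197/1299060 ≈ -2.4612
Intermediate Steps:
l(a) = 13/7 (l(a) = 2 + 1/(-4 - 3) = 2 + 1/(-7) = 2 - ⅐ = 13/7)
V(s) = 28 + s² + 13*s/7 (V(s) = (s² + 13*s/7) + 28 = 28 + s² + 13*s/7)
2376/4124 + V(65)/((-10*(-16)*(-9))) = 2376/4124 + (28 + 65² + (13/7)*65)/((-10*(-16)*(-9))) = 2376*(1/4124) + (28 + 4225 + 845/7)/((160*(-9))) = 594/1031 + (30616/7)/(-1440) = 594/1031 + (30616/7)*(-1/1440) = 594/1031 - 3827/1260 = -3197197/1299060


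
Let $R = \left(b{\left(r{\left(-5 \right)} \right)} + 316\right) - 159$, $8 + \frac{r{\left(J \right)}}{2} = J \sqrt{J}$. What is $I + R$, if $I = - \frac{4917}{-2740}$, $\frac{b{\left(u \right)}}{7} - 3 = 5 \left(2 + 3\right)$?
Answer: $\frac{972137}{2740} \approx 354.79$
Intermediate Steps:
$r{\left(J \right)} = -16 + 2 J^{\frac{3}{2}}$ ($r{\left(J \right)} = -16 + 2 J \sqrt{J} = -16 + 2 J^{\frac{3}{2}}$)
$b{\left(u \right)} = 196$ ($b{\left(u \right)} = 21 + 7 \cdot 5 \left(2 + 3\right) = 21 + 7 \cdot 5 \cdot 5 = 21 + 7 \cdot 25 = 21 + 175 = 196$)
$I = \frac{4917}{2740}$ ($I = \left(-4917\right) \left(- \frac{1}{2740}\right) = \frac{4917}{2740} \approx 1.7945$)
$R = 353$ ($R = \left(196 + 316\right) - 159 = 512 - 159 = 353$)
$I + R = \frac{4917}{2740} + 353 = \frac{972137}{2740}$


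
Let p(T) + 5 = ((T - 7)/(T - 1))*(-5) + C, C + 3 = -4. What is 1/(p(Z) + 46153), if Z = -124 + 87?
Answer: 19/876569 ≈ 2.1675e-5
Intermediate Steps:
C = -7 (C = -3 - 4 = -7)
Z = -37
p(T) = -12 - 5*(-7 + T)/(-1 + T) (p(T) = -5 + (((T - 7)/(T - 1))*(-5) - 7) = -5 + (((-7 + T)/(-1 + T))*(-5) - 7) = -5 + (-5*(-7 + T)/(-1 + T) - 7) = -5 + (-7 - 5*(-7 + T)/(-1 + T)) = -12 - 5*(-7 + T)/(-1 + T))
1/(p(Z) + 46153) = 1/((47 - 17*(-37))/(-1 - 37) + 46153) = 1/((47 + 629)/(-38) + 46153) = 1/(-1/38*676 + 46153) = 1/(-338/19 + 46153) = 1/(876569/19) = 19/876569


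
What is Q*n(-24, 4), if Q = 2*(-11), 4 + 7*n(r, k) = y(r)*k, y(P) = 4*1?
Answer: -264/7 ≈ -37.714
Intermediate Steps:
y(P) = 4
n(r, k) = -4/7 + 4*k/7 (n(r, k) = -4/7 + (4*k)/7 = -4/7 + 4*k/7)
Q = -22
Q*n(-24, 4) = -22*(-4/7 + (4/7)*4) = -22*(-4/7 + 16/7) = -22*12/7 = -264/7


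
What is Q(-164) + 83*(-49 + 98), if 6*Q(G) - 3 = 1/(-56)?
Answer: 1366679/336 ≈ 4067.5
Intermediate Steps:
Q(G) = 167/336 (Q(G) = 1/2 + (1/6)/(-56) = 1/2 + (1/6)*(-1/56) = 1/2 - 1/336 = 167/336)
Q(-164) + 83*(-49 + 98) = 167/336 + 83*(-49 + 98) = 167/336 + 83*49 = 167/336 + 4067 = 1366679/336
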